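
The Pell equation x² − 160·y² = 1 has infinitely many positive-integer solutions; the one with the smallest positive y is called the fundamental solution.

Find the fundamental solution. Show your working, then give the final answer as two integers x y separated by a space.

√160 → a₀=12, period (1,1,1,5,1,1,1,24); ℓ=8 even so k=7
k=0  a_k=12  p_k/q_k = 12/1
k=1  a_k=1  p_k/q_k = 13/1
k=2  a_k=1  p_k/q_k = 25/2
k=3  a_k=1  p_k/q_k = 38/3
…
k=5  a_k=1  p_k/q_k = 253/20
k=6  a_k=1  p_k/q_k = 468/37
k=7  a_k=1  p_k/q_k = 721/57
→ (721, 57).  Check: 721²=519841, 160·57²=519840, difference 1.

721 57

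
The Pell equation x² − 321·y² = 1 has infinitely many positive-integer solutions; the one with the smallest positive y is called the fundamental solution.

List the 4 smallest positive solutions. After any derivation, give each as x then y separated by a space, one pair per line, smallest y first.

d=321: √d = [17; 1,10,1,34] (ℓ=4, even), read p_3/q_3
a_0=17:  p_0=17·1+0=17,  q_0=17·0+1=1
a_1=1:  p_1=1·17+1=18,  q_1=1·1+0=1
a_2=10:  p_2=10·18+17=197,  q_2=10·1+1=11
a_3=1:  p_3=1·197+18=215,  q_3=1·11+1=12
→ (215, 12).  Check: 215²=46225, 321·12²=46224, difference 1.
k=2:  x_2 = 215·215+321·12·12 = 92449,  y_2 = 215·12+12·215 = 5160
k=3:  x_3 = 215·92449+321·12·5160 = 39752855,  y_3 = 215·5160+12·92449 = 2218788
k=4:  x_4 = 215·39752855+321·12·2218788 = 17093635201,  y_4 = 215·2218788+12·39752855 = 954073680

215 12
92449 5160
39752855 2218788
17093635201 954073680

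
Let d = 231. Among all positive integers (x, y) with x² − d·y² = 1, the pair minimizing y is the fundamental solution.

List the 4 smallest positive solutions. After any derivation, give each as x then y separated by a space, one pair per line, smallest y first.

76 5
11551 760
1755676 115515
266851201 17557520

d=231: √d = [15; 5,30] (ℓ=2, even), read p_1/q_1
k=0  a_k=15  p_k/q_k = 15/1
k=1  a_k=5  p_k/q_k = 76/5
→ (76, 5).  Check: 76²=5776, 231·5²=5775, difference 1.
k=2:  x_2 = 76·76+231·5·5 = 11551,  y_2 = 76·5+5·76 = 760
k=3:  x_3 = 76·11551+231·5·760 = 1755676,  y_3 = 76·760+5·11551 = 115515
k=4:  x_4 = 76·1755676+231·5·115515 = 266851201,  y_4 = 76·115515+5·1755676 = 17557520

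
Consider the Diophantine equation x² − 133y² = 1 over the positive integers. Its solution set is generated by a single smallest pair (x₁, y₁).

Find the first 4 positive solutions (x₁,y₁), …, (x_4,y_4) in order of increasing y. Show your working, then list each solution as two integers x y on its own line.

√133 = [11; 1,1,7,5,1,…,1,1,22, …], period ℓ=16 (even) → k=15
a_0=11:  p_0=11·1+0=11,  q_0=11·0+1=1
a_1=1:  p_1=1·11+1=12,  q_1=1·1+0=1
…
a_4=5:  p_4=5·173+23=888,  q_4=5·15+2=77
…
a_6=1:  p_6=1·1061+888=1949,  q_6=1·92+77=169
a_7=1:  p_7=1·1949+1061=3010,  q_7=1·169+92=261
a_8=2:  p_8=2·3010+1949=7969,  q_8=2·261+169=691
…
a_12=5:  p_12=5·29927+18948=168583,  q_12=5·2595+1643=14618
a_13=7:  p_13=7·168583+29927=1210008,  q_13=7·14618+2595=104921
a_14=1:  p_14=1·1210008+168583=1378591,  q_14=1·104921+14618=119539
a_15=1:  p_15=1·1378591+1210008=2588599,  q_15=1·119539+104921=224460
fundamental: x₁=2588599, y₁=224460  (since 6700844782801 − 133·50382291600 = 1)
(2588599+224460√133)^2 = 13401689565601 + 1162073863080√133
(2588599+224460√133)^3 = 69383200415647777399 + 6016286479789825380√133
(2588599+224460√133)^4 = 359210566425477440164982401 + 31147506330593762303822160√133

2588599 224460
13401689565601 1162073863080
69383200415647777399 6016286479789825380
359210566425477440164982401 31147506330593762303822160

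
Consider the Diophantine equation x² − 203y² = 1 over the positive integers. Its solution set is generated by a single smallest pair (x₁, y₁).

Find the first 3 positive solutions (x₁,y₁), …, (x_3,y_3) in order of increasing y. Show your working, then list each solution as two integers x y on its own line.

[14; 4,28] for √203; ℓ=2 ⇒ convergent index 1
i=0: a=14 ⇒ p=14, q=1
i=1: a=4 ⇒ p=57, q=4
(x₁, y₁) = (57, 4);  57² − 203·4² = 1 ✓
n=2: (57,4)∘(57,4) = (57·57+203·4·4, 57·4+4·57) = (6497,456)
n=3: (6497,456)∘(57,4) = (57·6497+203·4·456, 57·456+4·6497) = (740601,51980)

57 4
6497 456
740601 51980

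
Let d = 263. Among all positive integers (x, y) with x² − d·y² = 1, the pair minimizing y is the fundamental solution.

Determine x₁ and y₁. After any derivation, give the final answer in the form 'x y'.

139128 8579

[16; 4,1,1,1,1,15,1,1,1,1,4,32] for √263; ℓ=12 ⇒ convergent index 11
step 0: (16, 1)  from 16·(1,0) + (0,1)
step 1: (65, 4)  from 4·(16,1) + (1,0)
…
step 5: (373, 23)  from 1·(227,14) + (146,9)
step 6: (5822, 359)  from 15·(373,23) + (227,14)
…
step 8: (12017, 741)  from 1·(6195,382) + (5822,359)
…
step 10: (30229, 1864)  from 1·(18212,1123) + (12017,741)
step 11: (139128, 8579)  from 4·(30229,1864) + (18212,1123)
→ (139128, 8579).  Check: 139128²=19356600384, 263·8579²=19356600383, difference 1.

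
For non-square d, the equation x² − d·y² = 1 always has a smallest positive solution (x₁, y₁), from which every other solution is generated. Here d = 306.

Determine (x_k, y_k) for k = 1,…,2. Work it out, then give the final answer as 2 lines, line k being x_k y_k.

√306 = [17; 2,34, …], period ℓ=2 (even) → k=1
i=0: a=17 ⇒ p=17, q=1
i=1: a=2 ⇒ p=35, q=2
(x₁, y₁) = (35, 2);  35² − 306·2² = 1 ✓
(35+2√306)^2 = 2449 + 140√306

35 2
2449 140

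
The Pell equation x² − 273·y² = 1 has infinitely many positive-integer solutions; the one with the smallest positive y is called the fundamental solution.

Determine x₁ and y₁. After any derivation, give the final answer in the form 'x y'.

[16; 1,1,10,1,1,32] for √273; ℓ=6 ⇒ convergent index 5
k=0  a_k=16  p_k/q_k = 16/1
k=1  a_k=1  p_k/q_k = 17/1
…
k=3  a_k=10  p_k/q_k = 347/21
k=4  a_k=1  p_k/q_k = 380/23
k=5  a_k=1  p_k/q_k = 727/44
(x₁, y₁) = (727, 44);  727² − 273·44² = 1 ✓

727 44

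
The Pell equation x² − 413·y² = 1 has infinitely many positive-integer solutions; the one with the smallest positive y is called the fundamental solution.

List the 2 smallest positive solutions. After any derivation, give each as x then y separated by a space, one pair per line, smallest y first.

113399 5580
25718666401 1265532840

d=413: √d = [20; 3,9,1,4,1,9,3,40] (ℓ=8, even), read p_7/q_7
step 0: (20, 1)  from 20·(1,0) + (0,1)
step 1: (61, 3)  from 3·(20,1) + (1,0)
step 2: (569, 28)  from 9·(61,3) + (20,1)
…
step 4: (3089, 152)  from 4·(630,31) + (569,28)
step 5: (3719, 183)  from 1·(3089,152) + (630,31)
step 6: (36560, 1799)  from 9·(3719,183) + (3089,152)
step 7: (113399, 5580)  from 3·(36560,1799) + (3719,183)
fundamental: x₁=113399, y₁=5580  (since 12859333201 − 413·31136400 = 1)
k=2:  x_2 = 113399·113399+413·5580·5580 = 25718666401,  y_2 = 113399·5580+5580·113399 = 1265532840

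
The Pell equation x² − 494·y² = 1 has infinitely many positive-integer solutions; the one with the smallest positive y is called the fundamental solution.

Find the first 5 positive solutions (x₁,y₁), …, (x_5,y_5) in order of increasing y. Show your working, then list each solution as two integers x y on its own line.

73035 3286
10668222449 479986020
1558307253052395 70111557938114
227621940442695115201 10241195267540325960
33248736838906168224357675 1495931392659503855039086

d=494: √d = [22; 4,2,2,1,2,1,2,2,4,44] (ℓ=10, even), read p_9/q_9
step 0: (22, 1)  from 22·(1,0) + (0,1)
…
step 5: (1867, 84)  from 2·(689,31) + (489,22)
…
step 7: (6979, 314)  from 2·(2556,115) + (1867,84)
step 8: (16514, 743)  from 2·(6979,314) + (2556,115)
step 9: (73035, 3286)  from 4·(16514,743) + (6979,314)
fundamental: x₁=73035, y₁=3286  (since 5334111225 − 494·10797796 = 1)
(x_2, y_2) = (73035·73035 + 494·3286·3286, 73035·3286 + 3286·73035) = (10668222449, 479986020)
(x_3, y_3) = (73035·10668222449 + 494·3286·479986020, 73035·479986020 + 3286·10668222449) = (1558307253052395, 70111557938114)
(x_4, y_4) = (73035·1558307253052395 + 494·3286·70111557938114, 73035·70111557938114 + 3286·1558307253052395) = (227621940442695115201, 10241195267540325960)
(x_5, y_5) = (73035·227621940442695115201 + 494·3286·10241195267540325960, 73035·10241195267540325960 + 3286·227621940442695115201) = (33248736838906168224357675, 1495931392659503855039086)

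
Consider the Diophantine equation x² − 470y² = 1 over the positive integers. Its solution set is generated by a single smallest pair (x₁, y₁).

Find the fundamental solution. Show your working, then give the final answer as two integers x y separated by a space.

√470 = [21; 1,2,8,2,1,42, …], period ℓ=6 (even) → k=5
step 0: (21, 1)  from 21·(1,0) + (0,1)
step 1: (22, 1)  from 1·(21,1) + (1,0)
step 2: (65, 3)  from 2·(22,1) + (21,1)
step 3: (542, 25)  from 8·(65,3) + (22,1)
step 4: (1149, 53)  from 2·(542,25) + (65,3)
step 5: (1691, 78)  from 1·(1149,53) + (542,25)
→ (1691, 78).  Check: 1691²=2859481, 470·78²=2859480, difference 1.

1691 78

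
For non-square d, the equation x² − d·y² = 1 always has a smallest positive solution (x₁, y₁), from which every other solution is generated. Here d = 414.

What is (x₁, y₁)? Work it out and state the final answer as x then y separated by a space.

d=414: √d = [20; 2,1,7,2,7,1,2,40] (ℓ=8, even), read p_7/q_7
a_0=20:  p_0=20·1+0=20,  q_0=20·0+1=1
a_1=2:  p_1=2·20+1=41,  q_1=2·1+0=2
…
a_4=2:  p_4=2·468+61=997,  q_4=2·23+3=49
a_5=7:  p_5=7·997+468=7447,  q_5=7·49+23=366
a_6=1:  p_6=1·7447+997=8444,  q_6=1·366+49=415
a_7=2:  p_7=2·8444+7447=24335,  q_7=2·415+366=1196
(x₁, y₁) = (24335, 1196);  24335² − 414·1196² = 1 ✓

24335 1196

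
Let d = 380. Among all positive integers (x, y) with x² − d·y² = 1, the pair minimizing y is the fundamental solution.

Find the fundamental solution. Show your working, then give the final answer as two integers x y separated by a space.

39 2

√380 = [19; 2,38, …], period ℓ=2 (even) → k=1
i=0: a=19 ⇒ p=19, q=1
i=1: a=2 ⇒ p=39, q=2
fundamental: x₁=39, y₁=2  (since 1521 − 380·4 = 1)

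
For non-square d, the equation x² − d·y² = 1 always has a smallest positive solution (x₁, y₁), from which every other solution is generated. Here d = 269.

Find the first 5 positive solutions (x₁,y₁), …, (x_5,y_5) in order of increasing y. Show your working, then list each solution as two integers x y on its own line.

13449 820
361751201 22056360
9730383791049 593271970460
261727862849884801 15957829439376720
7039956045205817586249 429233695667083044100

√269 → a₀=16, period (2,2,32); ℓ=3 odd so k=5
i=0: a=16 ⇒ p=16, q=1
i=1: a=2 ⇒ p=33, q=2
i=2: a=2 ⇒ p=82, q=5
i=3: a=32 ⇒ p=2657, q=162
i=4: a=2 ⇒ p=5396, q=329
i=5: a=2 ⇒ p=13449, q=820
fundamental: x₁=13449, y₁=820  (since 180875601 − 269·672400 = 1)
(x_2, y_2) = (13449·13449 + 269·820·820, 13449·820 + 820·13449) = (361751201, 22056360)
(x_3, y_3) = (13449·361751201 + 269·820·22056360, 13449·22056360 + 820·361751201) = (9730383791049, 593271970460)
(x_4, y_4) = (13449·9730383791049 + 269·820·593271970460, 13449·593271970460 + 820·9730383791049) = (261727862849884801, 15957829439376720)
(x_5, y_5) = (13449·261727862849884801 + 269·820·15957829439376720, 13449·15957829439376720 + 820·261727862849884801) = (7039956045205817586249, 429233695667083044100)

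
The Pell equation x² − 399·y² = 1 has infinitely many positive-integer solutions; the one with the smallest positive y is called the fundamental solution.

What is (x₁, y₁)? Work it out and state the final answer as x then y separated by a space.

√399 = [19; 1,38, …], period ℓ=2 (even) → k=1
k=0  a_k=19  p_k/q_k = 19/1
k=1  a_k=1  p_k/q_k = 20/1
(x₁, y₁) = (20, 1);  20² − 399·1² = 1 ✓

20 1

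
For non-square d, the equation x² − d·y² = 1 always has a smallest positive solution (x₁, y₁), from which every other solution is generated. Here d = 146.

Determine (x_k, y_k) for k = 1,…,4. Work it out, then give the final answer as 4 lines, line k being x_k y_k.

145 12
42049 3480
12194065 1009188
3536236801 292661040

√146 = [12; 12,24, …], period ℓ=2 (even) → k=1
i=0: a=12 ⇒ p=12, q=1
i=1: a=12 ⇒ p=145, q=12
(x₁, y₁) = (145, 12);  145² − 146·12² = 1 ✓
(145+12√146)^2 = 42049 + 3480√146
(145+12√146)^3 = 12194065 + 1009188√146
(145+12√146)^4 = 3536236801 + 292661040√146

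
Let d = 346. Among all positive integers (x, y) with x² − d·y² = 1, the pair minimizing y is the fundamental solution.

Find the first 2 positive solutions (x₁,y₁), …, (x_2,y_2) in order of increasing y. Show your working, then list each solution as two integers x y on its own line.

[18; 1,1,1,1,36] for √346; ℓ=5 ⇒ convergent index 9
step 0: (18, 1)  from 18·(1,0) + (0,1)
step 1: (19, 1)  from 1·(18,1) + (1,0)
…
step 3: (56, 3)  from 1·(37,2) + (19,1)
step 4: (93, 5)  from 1·(56,3) + (37,2)
step 5: (3404, 183)  from 36·(93,5) + (56,3)
…
step 7: (6901, 371)  from 1·(3497,188) + (3404,183)
step 8: (10398, 559)  from 1·(6901,371) + (3497,188)
step 9: (17299, 930)  from 1·(10398,559) + (6901,371)
(x₁, y₁) = (17299, 930);  17299² − 346·930² = 1 ✓
(x_2, y_2) = (17299·17299 + 346·930·930, 17299·930 + 930·17299) = (598510801, 32176140)

17299 930
598510801 32176140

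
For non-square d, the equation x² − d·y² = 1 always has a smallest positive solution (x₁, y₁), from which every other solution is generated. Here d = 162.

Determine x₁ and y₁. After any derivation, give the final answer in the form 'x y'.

19601 1540

d=162: √d = [12; 1,2,1,2,12,2,1,2,1,24] (ℓ=10, even), read p_9/q_9
i=0: a=12 ⇒ p=12, q=1
…
i=3: a=1 ⇒ p=51, q=4
…
i=6: a=2 ⇒ p=3602, q=283
i=7: a=1 ⇒ p=5333, q=419
i=8: a=2 ⇒ p=14268, q=1121
i=9: a=1 ⇒ p=19601, q=1540
(x₁, y₁) = (19601, 1540);  19601² − 162·1540² = 1 ✓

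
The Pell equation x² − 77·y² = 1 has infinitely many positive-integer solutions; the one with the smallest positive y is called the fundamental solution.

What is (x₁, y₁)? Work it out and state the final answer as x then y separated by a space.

√77 → a₀=8, period (1,3,2,3,1,16); ℓ=6 even so k=5
step 0: (8, 1)  from 8·(1,0) + (0,1)
…
step 3: (79, 9)  from 2·(35,4) + (9,1)
step 4: (272, 31)  from 3·(79,9) + (35,4)
step 5: (351, 40)  from 1·(272,31) + (79,9)
fundamental: x₁=351, y₁=40  (since 123201 − 77·1600 = 1)

351 40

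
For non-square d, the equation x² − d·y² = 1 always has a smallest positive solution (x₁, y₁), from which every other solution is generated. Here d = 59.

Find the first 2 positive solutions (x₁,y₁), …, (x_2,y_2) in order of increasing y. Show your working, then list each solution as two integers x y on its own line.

530 69
561799 73140

d=59: √d = [7; 1,2,7,2,1,14] (ℓ=6, even), read p_5/q_5
k=0  a_k=7  p_k/q_k = 7/1
…
k=3  a_k=7  p_k/q_k = 169/22
k=4  a_k=2  p_k/q_k = 361/47
k=5  a_k=1  p_k/q_k = 530/69
→ (530, 69).  Check: 530²=280900, 59·69²=280899, difference 1.
(530+69√59)^2 = 561799 + 73140√59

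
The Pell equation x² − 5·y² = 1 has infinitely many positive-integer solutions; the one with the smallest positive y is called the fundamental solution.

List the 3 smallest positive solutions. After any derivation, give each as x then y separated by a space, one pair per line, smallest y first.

d=5: √d = [2; 4] (ℓ=1, odd), read p_1/q_1
k=0  a_k=2  p_k/q_k = 2/1
k=1  a_k=4  p_k/q_k = 9/4
fundamental: x₁=9, y₁=4  (since 81 − 5·16 = 1)
(x_2, y_2) = (9·9 + 5·4·4, 9·4 + 4·9) = (161, 72)
(x_3, y_3) = (9·161 + 5·4·72, 9·72 + 4·161) = (2889, 1292)

9 4
161 72
2889 1292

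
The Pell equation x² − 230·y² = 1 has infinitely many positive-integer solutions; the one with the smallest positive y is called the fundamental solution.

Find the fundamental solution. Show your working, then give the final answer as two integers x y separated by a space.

91 6

√230 = [15; 6,30, …], period ℓ=2 (even) → k=1
k=0  a_k=15  p_k/q_k = 15/1
k=1  a_k=6  p_k/q_k = 91/6
(x₁, y₁) = (91, 6);  91² − 230·6² = 1 ✓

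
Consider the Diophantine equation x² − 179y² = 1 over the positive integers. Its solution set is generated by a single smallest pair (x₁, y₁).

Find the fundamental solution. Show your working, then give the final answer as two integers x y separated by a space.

4190210 313191

[13; 2,1,1,1,3,…,1,2,26] for √179; ℓ=14 ⇒ convergent index 13
step 0: (13, 1)  from 13·(1,0) + (0,1)
…
step 4: (107, 8)  from 1·(67,5) + (40,3)
step 5: (388, 29)  from 3·(107,8) + (67,5)
…
step 9: (438125, 32747)  from 3·(137042,10243) + (26999,2018)
…
step 12: (1588459, 118727)  from 1·(1013292,75737) + (575167,42990)
step 13: (4190210, 313191)  from 2·(1588459,118727) + (1013292,75737)
(x₁, y₁) = (4190210, 313191);  4190210² − 179·313191² = 1 ✓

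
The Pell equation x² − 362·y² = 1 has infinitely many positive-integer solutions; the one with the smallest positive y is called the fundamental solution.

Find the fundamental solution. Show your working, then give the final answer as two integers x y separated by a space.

√362 → a₀=19, period (38); ℓ=1 odd so k=1
a_0=19:  p_0=19·1+0=19,  q_0=19·0+1=1
a_1=38:  p_1=38·19+1=723,  q_1=38·1+0=38
(x₁, y₁) = (723, 38);  723² − 362·38² = 1 ✓

723 38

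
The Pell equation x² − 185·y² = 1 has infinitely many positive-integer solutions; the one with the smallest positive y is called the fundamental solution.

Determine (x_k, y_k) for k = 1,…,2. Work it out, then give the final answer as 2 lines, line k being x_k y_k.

9249 680
171088001 12578640

[13; 1,1,1,1,26] for √185; ℓ=5 ⇒ convergent index 9
step 0: (13, 1)  from 13·(1,0) + (0,1)
…
step 2: (27, 2)  from 1·(14,1) + (13,1)
…
step 8: (5563, 409)  from 1·(3686,271) + (1877,138)
step 9: (9249, 680)  from 1·(5563,409) + (3686,271)
fundamental: x₁=9249, y₁=680  (since 85544001 − 185·462400 = 1)
k=2:  x_2 = 9249·9249+185·680·680 = 171088001,  y_2 = 9249·680+680·9249 = 12578640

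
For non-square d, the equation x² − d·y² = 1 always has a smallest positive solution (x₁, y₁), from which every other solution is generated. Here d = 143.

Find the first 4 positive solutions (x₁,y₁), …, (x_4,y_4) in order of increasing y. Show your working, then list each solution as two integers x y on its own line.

12 1
287 24
6876 575
164737 13776

[11; 1,22] for √143; ℓ=2 ⇒ convergent index 1
k=0  a_k=11  p_k/q_k = 11/1
k=1  a_k=1  p_k/q_k = 12/1
→ (12, 1).  Check: 12²=144, 143·1²=143, difference 1.
k=2:  x_2 = 12·12+143·1·1 = 287,  y_2 = 12·1+1·12 = 24
k=3:  x_3 = 12·287+143·1·24 = 6876,  y_3 = 12·24+1·287 = 575
k=4:  x_4 = 12·6876+143·1·575 = 164737,  y_4 = 12·575+1·6876 = 13776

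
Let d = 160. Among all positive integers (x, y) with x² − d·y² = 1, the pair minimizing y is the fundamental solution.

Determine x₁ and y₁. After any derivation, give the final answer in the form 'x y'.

[12; 1,1,1,5,1,1,1,24] for √160; ℓ=8 ⇒ convergent index 7
i=0: a=12 ⇒ p=12, q=1
i=1: a=1 ⇒ p=13, q=1
i=2: a=1 ⇒ p=25, q=2
i=3: a=1 ⇒ p=38, q=3
i=4: a=5 ⇒ p=215, q=17
i=5: a=1 ⇒ p=253, q=20
i=6: a=1 ⇒ p=468, q=37
i=7: a=1 ⇒ p=721, q=57
fundamental: x₁=721, y₁=57  (since 519841 − 160·3249 = 1)

721 57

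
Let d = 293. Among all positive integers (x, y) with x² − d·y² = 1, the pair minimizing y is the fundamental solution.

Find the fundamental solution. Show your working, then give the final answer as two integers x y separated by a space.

√293 = [17; 8,1,1,8,34, …], period ℓ=5 (odd) → k=9
a_0=17:  p_0=17·1+0=17,  q_0=17·0+1=1
a_1=8:  p_1=8·17+1=137,  q_1=8·1+0=8
a_2=1:  p_2=1·137+17=154,  q_2=1·8+1=9
…
a_4=8:  p_4=8·291+154=2482,  q_4=8·17+9=145
a_5=34:  p_5=34·2482+291=84679,  q_5=34·145+17=4947
…
a_7=1:  p_7=1·679914+84679=764593,  q_7=1·39721+4947=44668
a_8=1:  p_8=1·764593+679914=1444507,  q_8=1·44668+39721=84389
a_9=8:  p_9=8·1444507+764593=12320649,  q_9=8·84389+44668=719780
fundamental: x₁=12320649, y₁=719780  (since 151798391781201 − 293·518083248400 = 1)

12320649 719780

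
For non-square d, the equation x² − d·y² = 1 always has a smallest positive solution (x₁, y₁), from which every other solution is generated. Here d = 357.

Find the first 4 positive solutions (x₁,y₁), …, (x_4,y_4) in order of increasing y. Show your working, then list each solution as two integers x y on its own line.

3401 180
23133601 1224360
157354750601 8328096540
1070326990454401 56647711440720

√357 → a₀=18, period (1,8,2,8,1,36); ℓ=6 even so k=5
k=0  a_k=18  p_k/q_k = 18/1
k=1  a_k=1  p_k/q_k = 19/1
…
k=3  a_k=2  p_k/q_k = 359/19
k=4  a_k=8  p_k/q_k = 3042/161
k=5  a_k=1  p_k/q_k = 3401/180
fundamental: x₁=3401, y₁=180  (since 11566801 − 357·32400 = 1)
k=2:  x_2 = 3401·3401+357·180·180 = 23133601,  y_2 = 3401·180+180·3401 = 1224360
k=3:  x_3 = 3401·23133601+357·180·1224360 = 157354750601,  y_3 = 3401·1224360+180·23133601 = 8328096540
k=4:  x_4 = 3401·157354750601+357·180·8328096540 = 1070326990454401,  y_4 = 3401·8328096540+180·157354750601 = 56647711440720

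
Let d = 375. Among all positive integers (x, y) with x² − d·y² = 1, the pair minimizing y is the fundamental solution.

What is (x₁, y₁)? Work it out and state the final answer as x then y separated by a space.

15124 781

√375 → a₀=19, period (2,1,2,1,5,1,2,1,2,38); ℓ=10 even so k=9
k=0  a_k=19  p_k/q_k = 19/1
k=1  a_k=2  p_k/q_k = 39/2
k=2  a_k=1  p_k/q_k = 58/3
k=3  a_k=2  p_k/q_k = 155/8
k=4  a_k=1  p_k/q_k = 213/11
k=5  a_k=5  p_k/q_k = 1220/63
k=6  a_k=1  p_k/q_k = 1433/74
k=7  a_k=2  p_k/q_k = 4086/211
k=8  a_k=1  p_k/q_k = 5519/285
k=9  a_k=2  p_k/q_k = 15124/781
→ (15124, 781).  Check: 15124²=228735376, 375·781²=228735375, difference 1.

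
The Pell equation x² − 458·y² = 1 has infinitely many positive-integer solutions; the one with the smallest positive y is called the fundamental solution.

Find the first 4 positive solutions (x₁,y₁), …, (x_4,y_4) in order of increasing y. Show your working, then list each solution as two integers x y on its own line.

[21; 2,2,42] for √458; ℓ=3 ⇒ convergent index 5
step 0: (21, 1)  from 21·(1,0) + (0,1)
step 1: (43, 2)  from 2·(21,1) + (1,0)
…
step 4: (9181, 429)  from 2·(4537,212) + (107,5)
step 5: (22899, 1070)  from 2·(9181,429) + (4537,212)
fundamental: x₁=22899, y₁=1070  (since 524364201 − 458·1144900 = 1)
n=2: (22899,1070)∘(22899,1070) = (22899·22899+458·1070·1070, 22899·1070+1070·22899) = (1048728401,49003860)
n=3: (1048728401,49003860)∘(22899,1070) = (22899·1048728401+458·1070·49003860, 22899·49003860+1070·1048728401) = (48029663286099,2244278779210)
n=4: (48029663286099,2244278779210)∘(22899,1070) = (22899·48029663286099+458·1070·2244278779210, 22899·2244278779210+1070·48029663286099) = (2199662518128033601,102783479481255720)

22899 1070
1048728401 49003860
48029663286099 2244278779210
2199662518128033601 102783479481255720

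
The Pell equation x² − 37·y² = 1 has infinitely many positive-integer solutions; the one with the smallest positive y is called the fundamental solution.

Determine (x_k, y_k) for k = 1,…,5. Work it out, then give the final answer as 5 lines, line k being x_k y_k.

73 12
10657 1752
1555849 255780
227143297 37342128
33161365513 5451694908

[6; 12] for √37; ℓ=1 ⇒ convergent index 1
a_0=6:  p_0=6·1+0=6,  q_0=6·0+1=1
a_1=12:  p_1=12·6+1=73,  q_1=12·1+0=12
→ (73, 12).  Check: 73²=5329, 37·12²=5328, difference 1.
(73+12√37)^2 = 10657 + 1752√37
(73+12√37)^3 = 1555849 + 255780√37
(73+12√37)^4 = 227143297 + 37342128√37
(73+12√37)^5 = 33161365513 + 5451694908√37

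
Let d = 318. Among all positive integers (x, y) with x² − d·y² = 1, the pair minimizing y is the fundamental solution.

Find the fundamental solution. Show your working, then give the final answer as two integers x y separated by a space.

[17; 1,4,1,34] for √318; ℓ=4 ⇒ convergent index 3
k=0  a_k=17  p_k/q_k = 17/1
…
k=2  a_k=4  p_k/q_k = 89/5
k=3  a_k=1  p_k/q_k = 107/6
→ (107, 6).  Check: 107²=11449, 318·6²=11448, difference 1.

107 6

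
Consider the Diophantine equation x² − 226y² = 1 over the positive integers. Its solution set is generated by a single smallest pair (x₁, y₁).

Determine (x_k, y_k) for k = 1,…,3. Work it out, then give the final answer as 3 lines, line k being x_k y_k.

451 30
406801 27060
366934051 24408090

[15; 30] for √226; ℓ=1 ⇒ convergent index 1
k=0  a_k=15  p_k/q_k = 15/1
k=1  a_k=30  p_k/q_k = 451/30
(x₁, y₁) = (451, 30);  451² − 226·30² = 1 ✓
n=2: (451,30)∘(451,30) = (451·451+226·30·30, 451·30+30·451) = (406801,27060)
n=3: (406801,27060)∘(451,30) = (451·406801+226·30·27060, 451·27060+30·406801) = (366934051,24408090)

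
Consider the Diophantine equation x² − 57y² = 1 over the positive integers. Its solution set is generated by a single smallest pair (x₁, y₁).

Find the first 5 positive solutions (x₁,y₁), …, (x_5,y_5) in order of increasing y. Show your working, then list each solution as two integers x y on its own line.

151 20
45601 6040
13771351 1824060
4158902401 550860080
1255974753751 166357920100

√57 = [7; 1,1,4,1,1,14, …], period ℓ=6 (even) → k=5
step 0: (7, 1)  from 7·(1,0) + (0,1)
step 1: (8, 1)  from 1·(7,1) + (1,0)
…
step 4: (83, 11)  from 1·(68,9) + (15,2)
step 5: (151, 20)  from 1·(83,11) + (68,9)
fundamental: x₁=151, y₁=20  (since 22801 − 57·400 = 1)
(x_2, y_2) = (151·151 + 57·20·20, 151·20 + 20·151) = (45601, 6040)
(x_3, y_3) = (151·45601 + 57·20·6040, 151·6040 + 20·45601) = (13771351, 1824060)
(x_4, y_4) = (151·13771351 + 57·20·1824060, 151·1824060 + 20·13771351) = (4158902401, 550860080)
(x_5, y_5) = (151·4158902401 + 57·20·550860080, 151·550860080 + 20·4158902401) = (1255974753751, 166357920100)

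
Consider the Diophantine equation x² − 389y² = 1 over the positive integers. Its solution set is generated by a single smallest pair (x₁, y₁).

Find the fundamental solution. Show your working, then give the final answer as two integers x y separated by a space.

[19; 1,2,1,1,1,1,2,1,38] for √389; ℓ=9 ⇒ convergent index 17
a_0=19:  p_0=19·1+0=19,  q_0=19·0+1=1
…
a_2=2:  p_2=2·20+19=59,  q_2=2·1+1=3
a_3=1:  p_3=1·59+20=79,  q_3=1·3+1=4
a_4=1:  p_4=1·79+59=138,  q_4=1·4+3=7
a_5=1:  p_5=1·138+79=217,  q_5=1·7+4=11
a_6=1:  p_6=1·217+138=355,  q_6=1·11+7=18
a_7=2:  p_7=2·355+217=927,  q_7=2·18+11=47
a_8=1:  p_8=1·927+355=1282,  q_8=1·47+18=65
a_9=38:  p_9=38·1282+927=49643,  q_9=38·65+47=2517
a_10=1:  p_10=1·49643+1282=50925,  q_10=1·2517+65=2582
a_11=2:  p_11=2·50925+49643=151493,  q_11=2·2582+2517=7681
a_12=1:  p_12=1·151493+50925=202418,  q_12=1·7681+2582=10263
a_13=1:  p_13=1·202418+151493=353911,  q_13=1·10263+7681=17944
…
a_15=1:  p_15=1·556329+353911=910240,  q_15=1·28207+17944=46151
a_16=2:  p_16=2·910240+556329=2376809,  q_16=2·46151+28207=120509
a_17=1:  p_17=1·2376809+910240=3287049,  q_17=1·120509+46151=166660
→ (3287049, 166660).  Check: 3287049²=10804691128401, 389·166660²=10804691128400, difference 1.

3287049 166660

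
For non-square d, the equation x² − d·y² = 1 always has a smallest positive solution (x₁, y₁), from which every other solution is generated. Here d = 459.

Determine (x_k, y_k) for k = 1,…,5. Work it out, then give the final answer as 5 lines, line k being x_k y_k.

499850 23331
499700044999 23324000700
499550134985000450 23317003499766669
499400269944005249820001 23310008398693414998600
499250449862522498110069999250 23303015396150489970600653331

d=459: √d = [21; 2,2,1,4,21,4,1,2,2,42] (ℓ=10, even), read p_9/q_9
k=0  a_k=21  p_k/q_k = 21/1
k=1  a_k=2  p_k/q_k = 43/2
…
k=3  a_k=1  p_k/q_k = 150/7
k=4  a_k=4  p_k/q_k = 707/33
k=5  a_k=21  p_k/q_k = 14997/700
k=6  a_k=4  p_k/q_k = 60695/2833
k=7  a_k=1  p_k/q_k = 75692/3533
k=8  a_k=2  p_k/q_k = 212079/9899
k=9  a_k=2  p_k/q_k = 499850/23331
fundamental: x₁=499850, y₁=23331  (since 249850022500 − 459·544335561 = 1)
n=2: (499850,23331)∘(499850,23331) = (499850·499850+459·23331·23331, 499850·23331+23331·499850) = (499700044999,23324000700)
n=3: (499700044999,23324000700)∘(499850,23331) = (499850·499700044999+459·23331·23324000700, 499850·23324000700+23331·499700044999) = (499550134985000450,23317003499766669)
n=4: (499550134985000450,23317003499766669)∘(499850,23331) = (499850·499550134985000450+459·23331·23317003499766669, 499850·23317003499766669+23331·499550134985000450) = (499400269944005249820001,23310008398693414998600)
n=5: (499400269944005249820001,23310008398693414998600)∘(499850,23331) = (499850·499400269944005249820001+459·23331·23310008398693414998600, 499850·23310008398693414998600+23331·499400269944005249820001) = (499250449862522498110069999250,23303015396150489970600653331)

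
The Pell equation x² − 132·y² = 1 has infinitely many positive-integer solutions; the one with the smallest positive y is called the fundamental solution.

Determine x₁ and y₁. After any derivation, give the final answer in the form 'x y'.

23 2

√132 → a₀=11, period (2,22); ℓ=2 even so k=1
i=0: a=11 ⇒ p=11, q=1
i=1: a=2 ⇒ p=23, q=2
→ (23, 2).  Check: 23²=529, 132·2²=528, difference 1.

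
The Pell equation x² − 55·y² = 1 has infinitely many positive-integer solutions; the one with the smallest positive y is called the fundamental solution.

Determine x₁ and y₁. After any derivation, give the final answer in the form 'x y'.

d=55: √d = [7; 2,2,2,14] (ℓ=4, even), read p_3/q_3
step 0: (7, 1)  from 7·(1,0) + (0,1)
step 1: (15, 2)  from 2·(7,1) + (1,0)
step 2: (37, 5)  from 2·(15,2) + (7,1)
step 3: (89, 12)  from 2·(37,5) + (15,2)
(x₁, y₁) = (89, 12);  89² − 55·12² = 1 ✓

89 12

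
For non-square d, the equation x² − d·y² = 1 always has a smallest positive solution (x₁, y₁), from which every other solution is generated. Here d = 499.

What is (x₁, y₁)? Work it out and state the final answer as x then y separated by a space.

4490 201

√499 = [22; 2,1,21,1,2,44, …], period ℓ=6 (even) → k=5
i=0: a=22 ⇒ p=22, q=1
…
i=2: a=1 ⇒ p=67, q=3
i=3: a=21 ⇒ p=1452, q=65
i=4: a=1 ⇒ p=1519, q=68
i=5: a=2 ⇒ p=4490, q=201
→ (4490, 201).  Check: 4490²=20160100, 499·201²=20160099, difference 1.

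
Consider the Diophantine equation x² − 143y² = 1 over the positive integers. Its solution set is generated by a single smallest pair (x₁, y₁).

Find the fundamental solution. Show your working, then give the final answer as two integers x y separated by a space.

√143 = [11; 1,22, …], period ℓ=2 (even) → k=1
a_0=11:  p_0=11·1+0=11,  q_0=11·0+1=1
a_1=1:  p_1=1·11+1=12,  q_1=1·1+0=1
(x₁, y₁) = (12, 1);  12² − 143·1² = 1 ✓

12 1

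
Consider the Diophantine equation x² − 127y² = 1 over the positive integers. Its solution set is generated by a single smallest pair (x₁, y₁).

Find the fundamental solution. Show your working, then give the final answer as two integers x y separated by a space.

d=127: √d = [11; 3,1,2,2,7,11,7,2,2,1,3,22] (ℓ=12, even), read p_11/q_11
step 0: (11, 1)  from 11·(1,0) + (0,1)
…
step 2: (45, 4)  from 1·(34,3) + (11,1)
step 3: (124, 11)  from 2·(45,4) + (34,3)
step 4: (293, 26)  from 2·(124,11) + (45,4)
step 5: (2175, 193)  from 7·(293,26) + (124,11)
…
step 7: (171701, 15236)  from 7·(24218,2149) + (2175,193)
…
step 10: (1274561, 113099)  from 1·(906941,80478) + (367620,32621)
step 11: (4730624, 419775)  from 3·(1274561,113099) + (906941,80478)
fundamental: x₁=4730624, y₁=419775  (since 22378803429376 − 127·176211050625 = 1)

4730624 419775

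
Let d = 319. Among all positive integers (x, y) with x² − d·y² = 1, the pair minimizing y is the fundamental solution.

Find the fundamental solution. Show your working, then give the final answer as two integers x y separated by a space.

12901780 722361

[17; 1,6,5,1,4,…,6,1,34] for √319; ℓ=14 ⇒ convergent index 13
k=0  a_k=17  p_k/q_k = 17/1
k=1  a_k=1  p_k/q_k = 18/1
k=2  a_k=6  p_k/q_k = 125/7
k=3  a_k=5  p_k/q_k = 643/36
k=4  a_k=1  p_k/q_k = 768/43
k=5  a_k=4  p_k/q_k = 3715/208
k=6  a_k=3  p_k/q_k = 11913/667
…
k=8  a_k=3  p_k/q_k = 58797/3292
k=9  a_k=4  p_k/q_k = 250816/14043
…
k=12  a_k=6  p_k/q_k = 11102899/621643
k=13  a_k=1  p_k/q_k = 12901780/722361
→ (12901780, 722361).  Check: 12901780²=166455927168400, 319·722361²=166455927168399, difference 1.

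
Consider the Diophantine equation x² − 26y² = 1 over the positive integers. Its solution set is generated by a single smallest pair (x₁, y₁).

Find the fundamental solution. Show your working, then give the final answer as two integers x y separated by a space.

51 10

d=26: √d = [5; 10] (ℓ=1, odd), read p_1/q_1
step 0: (5, 1)  from 5·(1,0) + (0,1)
step 1: (51, 10)  from 10·(5,1) + (1,0)
(x₁, y₁) = (51, 10);  51² − 26·10² = 1 ✓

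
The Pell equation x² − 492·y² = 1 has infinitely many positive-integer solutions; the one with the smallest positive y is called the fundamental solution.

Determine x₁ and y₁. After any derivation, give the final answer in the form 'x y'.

d=492: √d = [22; 5,1,1,10,1,1,5,44] (ℓ=8, even), read p_7/q_7
i=0: a=22 ⇒ p=22, q=1
i=1: a=5 ⇒ p=111, q=5
…
i=6: a=1 ⇒ p=5390, q=243
i=7: a=5 ⇒ p=29767, q=1342
(x₁, y₁) = (29767, 1342);  29767² − 492·1342² = 1 ✓

29767 1342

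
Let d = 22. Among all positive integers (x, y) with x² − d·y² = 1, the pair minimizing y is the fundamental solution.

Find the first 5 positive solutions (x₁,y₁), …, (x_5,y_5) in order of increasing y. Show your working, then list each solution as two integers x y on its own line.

197 42
77617 16548
30580901 6519870
12048797377 2568812232
4747195585637 1012105499538

d=22: √d = [4; 1,2,4,2,1,8] (ℓ=6, even), read p_5/q_5
a_0=4:  p_0=4·1+0=4,  q_0=4·0+1=1
…
a_4=2:  p_4=2·61+14=136,  q_4=2·13+3=29
a_5=1:  p_5=1·136+61=197,  q_5=1·29+13=42
(x₁, y₁) = (197, 42);  197² − 22·42² = 1 ✓
(x_2, y_2) = (197·197 + 22·42·42, 197·42 + 42·197) = (77617, 16548)
(x_3, y_3) = (197·77617 + 22·42·16548, 197·16548 + 42·77617) = (30580901, 6519870)
(x_4, y_4) = (197·30580901 + 22·42·6519870, 197·6519870 + 42·30580901) = (12048797377, 2568812232)
(x_5, y_5) = (197·12048797377 + 22·42·2568812232, 197·2568812232 + 42·12048797377) = (4747195585637, 1012105499538)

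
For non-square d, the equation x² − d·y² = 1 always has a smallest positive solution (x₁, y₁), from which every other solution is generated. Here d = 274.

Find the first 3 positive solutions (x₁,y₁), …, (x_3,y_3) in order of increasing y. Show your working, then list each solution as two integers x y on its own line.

3959299 239190
31352097142801 1894049455620
248264653730785753699 14998216231173381570

[16; 1,1,4,4,1,1,32] for √274; ℓ=7 ⇒ convergent index 13
a_0=16:  p_0=16·1+0=16,  q_0=16·0+1=1
a_1=1:  p_1=1·16+1=17,  q_1=1·1+0=1
…
a_4=4:  p_4=4·149+33=629,  q_4=4·9+2=38
a_5=1:  p_5=1·629+149=778,  q_5=1·38+9=47
…
a_8=1:  p_8=1·45802+1407=47209,  q_8=1·2767+85=2852
a_9=1:  p_9=1·47209+45802=93011,  q_9=1·2852+2767=5619
a_10=4:  p_10=4·93011+47209=419253,  q_10=4·5619+2852=25328
a_11=4:  p_11=4·419253+93011=1770023,  q_11=4·25328+5619=106931
a_12=1:  p_12=1·1770023+419253=2189276,  q_12=1·106931+25328=132259
a_13=1:  p_13=1·2189276+1770023=3959299,  q_13=1·132259+106931=239190
→ (3959299, 239190).  Check: 3959299²=15676048571401, 274·239190²=15676048571400, difference 1.
n=2: (3959299,239190)∘(3959299,239190) = (3959299·3959299+274·239190·239190, 3959299·239190+239190·3959299) = (31352097142801,1894049455620)
n=3: (31352097142801,1894049455620)∘(3959299,239190) = (3959299·31352097142801+274·239190·1894049455620, 3959299·1894049455620+239190·31352097142801) = (248264653730785753699,14998216231173381570)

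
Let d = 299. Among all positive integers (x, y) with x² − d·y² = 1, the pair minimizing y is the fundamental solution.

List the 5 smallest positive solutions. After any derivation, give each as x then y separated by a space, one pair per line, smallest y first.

√299 = [17; 3,2,3,34, …], period ℓ=4 (even) → k=3
a_0=17:  p_0=17·1+0=17,  q_0=17·0+1=1
a_1=3:  p_1=3·17+1=52,  q_1=3·1+0=3
a_2=2:  p_2=2·52+17=121,  q_2=2·3+1=7
a_3=3:  p_3=3·121+52=415,  q_3=3·7+3=24
fundamental: x₁=415, y₁=24  (since 172225 − 299·576 = 1)
n=2: (415,24)∘(415,24) = (415·415+299·24·24, 415·24+24·415) = (344449,19920)
n=3: (344449,19920)∘(415,24) = (415·344449+299·24·19920, 415·19920+24·344449) = (285892255,16533576)
n=4: (285892255,16533576)∘(415,24) = (415·285892255+299·24·16533576, 415·16533576+24·285892255) = (237290227201,13722848160)
n=5: (237290227201,13722848160)∘(415,24) = (415·237290227201+299·24·13722848160, 415·13722848160+24·237290227201) = (196950602684575,11389947439224)

415 24
344449 19920
285892255 16533576
237290227201 13722848160
196950602684575 11389947439224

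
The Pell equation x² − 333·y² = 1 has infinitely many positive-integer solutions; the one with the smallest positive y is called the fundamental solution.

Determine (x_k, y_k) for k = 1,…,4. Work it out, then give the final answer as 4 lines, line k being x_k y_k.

73 4
10657 584
1555849 85260
227143297 12447376

[18; 4,36] for √333; ℓ=2 ⇒ convergent index 1
i=0: a=18 ⇒ p=18, q=1
i=1: a=4 ⇒ p=73, q=4
→ (73, 4).  Check: 73²=5329, 333·4²=5328, difference 1.
k=2:  x_2 = 73·73+333·4·4 = 10657,  y_2 = 73·4+4·73 = 584
k=3:  x_3 = 73·10657+333·4·584 = 1555849,  y_3 = 73·584+4·10657 = 85260
k=4:  x_4 = 73·1555849+333·4·85260 = 227143297,  y_4 = 73·85260+4·1555849 = 12447376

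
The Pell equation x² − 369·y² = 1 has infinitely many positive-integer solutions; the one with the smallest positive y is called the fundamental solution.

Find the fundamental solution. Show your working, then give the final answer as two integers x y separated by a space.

d=369: √d = [19; 4,1,3,2,7,4,7,2,3,1,4,38] (ℓ=12, even), read p_11/q_11
k=0  a_k=19  p_k/q_k = 19/1
…
k=2  a_k=1  p_k/q_k = 96/5
…
k=4  a_k=2  p_k/q_k = 826/43
k=5  a_k=7  p_k/q_k = 6147/320
k=6  a_k=4  p_k/q_k = 25414/1323
k=7  a_k=7  p_k/q_k = 184045/9581
k=8  a_k=2  p_k/q_k = 393504/20485
k=9  a_k=3  p_k/q_k = 1364557/71036
k=10  a_k=1  p_k/q_k = 1758061/91521
k=11  a_k=4  p_k/q_k = 8396801/437120
(x₁, y₁) = (8396801, 437120);  8396801² − 369·437120² = 1 ✓

8396801 437120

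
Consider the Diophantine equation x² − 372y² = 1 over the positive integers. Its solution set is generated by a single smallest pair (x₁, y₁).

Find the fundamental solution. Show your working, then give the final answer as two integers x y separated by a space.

12151 630

[19; 3,2,12,2,3,38] for √372; ℓ=6 ⇒ convergent index 5
a_0=19:  p_0=19·1+0=19,  q_0=19·0+1=1
a_1=3:  p_1=3·19+1=58,  q_1=3·1+0=3
a_2=2:  p_2=2·58+19=135,  q_2=2·3+1=7
a_3=12:  p_3=12·135+58=1678,  q_3=12·7+3=87
a_4=2:  p_4=2·1678+135=3491,  q_4=2·87+7=181
a_5=3:  p_5=3·3491+1678=12151,  q_5=3·181+87=630
fundamental: x₁=12151, y₁=630  (since 147646801 − 372·396900 = 1)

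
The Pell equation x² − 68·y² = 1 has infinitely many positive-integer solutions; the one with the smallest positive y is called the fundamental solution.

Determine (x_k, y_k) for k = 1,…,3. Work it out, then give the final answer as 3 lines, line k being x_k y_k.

[8; 4,16] for √68; ℓ=2 ⇒ convergent index 1
i=0: a=8 ⇒ p=8, q=1
i=1: a=4 ⇒ p=33, q=4
→ (33, 4).  Check: 33²=1089, 68·4²=1088, difference 1.
n=2: (33,4)∘(33,4) = (33·33+68·4·4, 33·4+4·33) = (2177,264)
n=3: (2177,264)∘(33,4) = (33·2177+68·4·264, 33·264+4·2177) = (143649,17420)

33 4
2177 264
143649 17420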